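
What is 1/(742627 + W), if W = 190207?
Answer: 1/932834 ≈ 1.0720e-6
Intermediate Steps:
1/(742627 + W) = 1/(742627 + 190207) = 1/932834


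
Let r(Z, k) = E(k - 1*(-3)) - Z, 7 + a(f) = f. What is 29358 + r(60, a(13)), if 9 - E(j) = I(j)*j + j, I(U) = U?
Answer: 29217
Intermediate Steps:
a(f) = -7 + f
E(j) = 9 - j - j² (E(j) = 9 - (j*j + j) = 9 - (j² + j) = 9 - (j + j²) = 9 + (-j - j²) = 9 - j - j²)
r(Z, k) = 6 - Z - k - (3 + k)² (r(Z, k) = (9 - (k - 1*(-3)) - (k - 1*(-3))²) - Z = (9 - (k + 3) - (k + 3)²) - Z = (9 - (3 + k) - (3 + k)²) - Z = (9 + (-3 - k) - (3 + k)²) - Z = (6 - k - (3 + k)²) - Z = 6 - Z - k - (3 + k)²)
29358 + r(60, a(13)) = 29358 + (6 - 1*60 - (-7 + 13) - (3 + (-7 + 13))²) = 29358 + (6 - 60 - 1*6 - (3 + 6)²) = 29358 + (6 - 60 - 6 - 1*9²) = 29358 + (6 - 60 - 6 - 1*81) = 29358 + (6 - 60 - 6 - 81) = 29358 - 141 = 29217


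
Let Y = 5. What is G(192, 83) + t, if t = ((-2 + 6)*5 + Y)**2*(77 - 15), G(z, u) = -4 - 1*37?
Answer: 38709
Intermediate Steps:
G(z, u) = -41 (G(z, u) = -4 - 37 = -41)
t = 38750 (t = ((-2 + 6)*5 + 5)**2*(77 - 15) = (4*5 + 5)**2*62 = (20 + 5)**2*62 = 25**2*62 = 625*62 = 38750)
G(192, 83) + t = -41 + 38750 = 38709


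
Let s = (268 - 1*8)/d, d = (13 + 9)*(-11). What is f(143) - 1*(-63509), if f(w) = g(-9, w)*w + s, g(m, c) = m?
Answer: 7528732/121 ≈ 62221.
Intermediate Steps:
d = -242 (d = 22*(-11) = -242)
s = -130/121 (s = (268 - 1*8)/(-242) = (268 - 8)*(-1/242) = 260*(-1/242) = -130/121 ≈ -1.0744)
f(w) = -130/121 - 9*w (f(w) = -9*w - 130/121 = -130/121 - 9*w)
f(143) - 1*(-63509) = (-130/121 - 9*143) - 1*(-63509) = (-130/121 - 1287) + 63509 = -155857/121 + 63509 = 7528732/121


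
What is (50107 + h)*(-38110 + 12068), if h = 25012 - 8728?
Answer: -1728954422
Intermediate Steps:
h = 16284
(50107 + h)*(-38110 + 12068) = (50107 + 16284)*(-38110 + 12068) = 66391*(-26042) = -1728954422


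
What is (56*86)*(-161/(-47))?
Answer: 775376/47 ≈ 16497.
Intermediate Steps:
(56*86)*(-161/(-47)) = 4816*(-161*(-1/47)) = 4816*(161/47) = 775376/47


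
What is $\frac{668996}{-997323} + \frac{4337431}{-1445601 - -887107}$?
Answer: $- \frac{4699449949237}{556998911562} \approx -8.4371$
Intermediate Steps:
$\frac{668996}{-997323} + \frac{4337431}{-1445601 - -887107} = 668996 \left(- \frac{1}{997323}\right) + \frac{4337431}{-1445601 + 887107} = - \frac{668996}{997323} + \frac{4337431}{-558494} = - \frac{668996}{997323} + 4337431 \left(- \frac{1}{558494}\right) = - \frac{668996}{997323} - \frac{4337431}{558494} = - \frac{4699449949237}{556998911562}$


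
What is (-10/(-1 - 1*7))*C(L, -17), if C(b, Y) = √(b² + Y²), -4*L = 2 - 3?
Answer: 25*√185/16 ≈ 21.252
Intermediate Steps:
L = ¼ (L = -(2 - 3)/4 = -¼*(-1) = ¼ ≈ 0.25000)
C(b, Y) = √(Y² + b²)
(-10/(-1 - 1*7))*C(L, -17) = (-10/(-1 - 1*7))*√((-17)² + (¼)²) = (-10/(-1 - 7))*√(289 + 1/16) = (-10/(-8))*√(4625/16) = (-10*(-⅛))*(5*√185/4) = 5*(5*√185/4)/4 = 25*√185/16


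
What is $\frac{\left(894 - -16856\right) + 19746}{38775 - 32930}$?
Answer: $\frac{37496}{5845} \approx 6.4151$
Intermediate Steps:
$\frac{\left(894 - -16856\right) + 19746}{38775 - 32930} = \frac{\left(894 + 16856\right) + 19746}{5845} = \left(17750 + 19746\right) \frac{1}{5845} = 37496 \cdot \frac{1}{5845} = \frac{37496}{5845}$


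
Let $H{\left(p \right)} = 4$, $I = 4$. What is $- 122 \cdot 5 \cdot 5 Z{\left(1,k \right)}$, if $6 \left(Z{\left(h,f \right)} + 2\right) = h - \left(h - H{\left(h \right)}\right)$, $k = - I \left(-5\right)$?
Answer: $\frac{12200}{3} \approx 4066.7$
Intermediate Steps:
$k = 20$ ($k = \left(-1\right) 4 \left(-5\right) = \left(-4\right) \left(-5\right) = 20$)
$Z{\left(h,f \right)} = - \frac{4}{3}$ ($Z{\left(h,f \right)} = -2 + \frac{h - \left(-4 + h\right)}{6} = -2 + \frac{1}{6} \cdot 4 = -2 + \frac{2}{3} = - \frac{4}{3}$)
$- 122 \cdot 5 \cdot 5 Z{\left(1,k \right)} = - 122 \cdot 5 \cdot 5 \left(- \frac{4}{3}\right) = - 122 \cdot 25 \left(- \frac{4}{3}\right) = \left(-122\right) \left(- \frac{100}{3}\right) = \frac{12200}{3}$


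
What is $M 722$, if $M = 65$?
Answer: $46930$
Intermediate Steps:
$M 722 = 65 \cdot 722 = 46930$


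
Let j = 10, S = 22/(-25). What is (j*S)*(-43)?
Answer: 1892/5 ≈ 378.40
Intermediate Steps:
S = -22/25 (S = 22*(-1/25) = -22/25 ≈ -0.88000)
(j*S)*(-43) = (10*(-22/25))*(-43) = -44/5*(-43) = 1892/5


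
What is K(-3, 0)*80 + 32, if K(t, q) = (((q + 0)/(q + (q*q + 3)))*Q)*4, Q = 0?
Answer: 32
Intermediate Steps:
K(t, q) = 0 (K(t, q) = (((q + 0)/(q + (q*q + 3)))*0)*4 = ((q/(q + (q² + 3)))*0)*4 = ((q/(q + (3 + q²)))*0)*4 = ((q/(3 + q + q²))*0)*4 = 0*4 = 0)
K(-3, 0)*80 + 32 = 0*80 + 32 = 0 + 32 = 32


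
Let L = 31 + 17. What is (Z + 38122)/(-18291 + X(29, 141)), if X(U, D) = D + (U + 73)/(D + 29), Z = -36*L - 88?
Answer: -20170/10083 ≈ -2.0004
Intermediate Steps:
L = 48
Z = -1816 (Z = -36*48 - 88 = -1728 - 88 = -1816)
X(U, D) = D + (73 + U)/(29 + D)
(Z + 38122)/(-18291 + X(29, 141)) = (-1816 + 38122)/(-18291 + (73 + 29 + 141² + 29*141)/(29 + 141)) = 36306/(-18291 + (73 + 29 + 19881 + 4089)/170) = 36306/(-18291 + (1/170)*24072) = 36306/(-18291 + 708/5) = 36306/(-90747/5) = 36306*(-5/90747) = -20170/10083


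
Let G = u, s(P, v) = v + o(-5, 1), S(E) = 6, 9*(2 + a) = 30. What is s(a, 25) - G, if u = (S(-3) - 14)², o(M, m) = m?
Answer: -38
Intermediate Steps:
a = 4/3 (a = -2 + (⅑)*30 = -2 + 10/3 = 4/3 ≈ 1.3333)
s(P, v) = 1 + v (s(P, v) = v + 1 = 1 + v)
u = 64 (u = (6 - 14)² = (-8)² = 64)
G = 64
s(a, 25) - G = (1 + 25) - 1*64 = 26 - 64 = -38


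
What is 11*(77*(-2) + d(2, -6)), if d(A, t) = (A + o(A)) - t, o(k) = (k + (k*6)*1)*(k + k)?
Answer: -990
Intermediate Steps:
o(k) = 14*k² (o(k) = (k + (6*k)*1)*(2*k) = (k + 6*k)*(2*k) = (7*k)*(2*k) = 14*k²)
d(A, t) = A - t + 14*A² (d(A, t) = (A + 14*A²) - t = A - t + 14*A²)
11*(77*(-2) + d(2, -6)) = 11*(77*(-2) + (2 - 1*(-6) + 14*2²)) = 11*(-154 + (2 + 6 + 14*4)) = 11*(-154 + (2 + 6 + 56)) = 11*(-154 + 64) = 11*(-90) = -990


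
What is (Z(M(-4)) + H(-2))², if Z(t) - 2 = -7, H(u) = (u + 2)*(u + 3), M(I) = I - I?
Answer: 25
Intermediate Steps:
M(I) = 0
H(u) = (2 + u)*(3 + u)
Z(t) = -5 (Z(t) = 2 - 7 = -5)
(Z(M(-4)) + H(-2))² = (-5 + (6 + (-2)² + 5*(-2)))² = (-5 + (6 + 4 - 10))² = (-5 + 0)² = (-5)² = 25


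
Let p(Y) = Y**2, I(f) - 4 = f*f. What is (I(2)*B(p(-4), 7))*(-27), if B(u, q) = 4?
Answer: -864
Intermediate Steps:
I(f) = 4 + f**2 (I(f) = 4 + f*f = 4 + f**2)
(I(2)*B(p(-4), 7))*(-27) = ((4 + 2**2)*4)*(-27) = ((4 + 4)*4)*(-27) = (8*4)*(-27) = 32*(-27) = -864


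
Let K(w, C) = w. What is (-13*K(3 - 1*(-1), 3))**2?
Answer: 2704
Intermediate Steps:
(-13*K(3 - 1*(-1), 3))**2 = (-13*(3 - 1*(-1)))**2 = (-13*(3 + 1))**2 = (-13*4)**2 = (-52)**2 = 2704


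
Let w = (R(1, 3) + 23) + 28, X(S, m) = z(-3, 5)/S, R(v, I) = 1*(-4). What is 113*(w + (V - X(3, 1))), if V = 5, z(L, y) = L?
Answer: 5989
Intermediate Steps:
R(v, I) = -4
X(S, m) = -3/S
w = 47 (w = (-4 + 23) + 28 = 19 + 28 = 47)
113*(w + (V - X(3, 1))) = 113*(47 + (5 - (-3)/3)) = 113*(47 + (5 - 1*(-1))) = 113*(47 + (5 + 1)) = 113*(47 + 6) = 113*53 = 5989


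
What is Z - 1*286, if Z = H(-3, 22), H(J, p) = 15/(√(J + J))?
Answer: -286 - 5*I*√6/2 ≈ -286.0 - 6.1237*I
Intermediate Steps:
H(J, p) = 15*√2/(2*√J) (H(J, p) = 15/(√(2*J)) = 15/((√2*√J)) = 15*(√2/(2*√J)) = 15*√2/(2*√J))
Z = -5*I*√6/2 (Z = 15*√2/(2*√(-3)) = 15*√2*(-I*√3/3)/2 = -5*I*√6/2 ≈ -6.1237*I)
Z - 1*286 = -5*I*√6/2 - 1*286 = -5*I*√6/2 - 286 = -286 - 5*I*√6/2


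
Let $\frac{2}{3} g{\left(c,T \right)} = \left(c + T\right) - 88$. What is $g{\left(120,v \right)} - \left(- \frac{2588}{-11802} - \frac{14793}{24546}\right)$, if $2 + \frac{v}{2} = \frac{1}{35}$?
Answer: $\frac{1464637159}{34487130} \approx 42.469$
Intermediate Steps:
$v = - \frac{138}{35}$ ($v = -4 + \frac{2}{35} = - \frac{138}{35} \approx -3.9429$)
$g{\left(c,T \right)} = -132 + \frac{3 T}{2} + \frac{3 c}{2}$ ($g{\left(c,T \right)} = \frac{3 \left(\left(c + T\right) - 88\right)}{2} = \frac{3 \left(\left(T + c\right) - 88\right)}{2} = \frac{3 \left(-88 + T + c\right)}{2} = -132 + \frac{3 T}{2} + \frac{3 c}{2}$)
$g{\left(120,v \right)} - \left(- \frac{2588}{-11802} - \frac{14793}{24546}\right) = \left(-132 + \frac{3}{2} \left(- \frac{138}{35}\right) + \frac{3}{2} \cdot 120\right) - \left(- \frac{2588}{-11802} - \frac{14793}{24546}\right) = \left(-132 - \frac{207}{35} + 180\right) - \left(\left(-2588\right) \left(- \frac{1}{11802}\right) - \frac{4931}{8182}\right) = \frac{1473}{35} - \left(\frac{1294}{5901} - \frac{4931}{8182}\right) = \frac{1473}{35} - - \frac{18510323}{48281982} = \frac{1473}{35} + \frac{18510323}{48281982} = \frac{1464637159}{34487130}$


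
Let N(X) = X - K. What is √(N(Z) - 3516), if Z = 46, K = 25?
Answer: I*√3495 ≈ 59.119*I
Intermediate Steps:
N(X) = -25 + X (N(X) = X - 1*25 = X - 25 = -25 + X)
√(N(Z) - 3516) = √((-25 + 46) - 3516) = √(21 - 3516) = √(-3495) = I*√3495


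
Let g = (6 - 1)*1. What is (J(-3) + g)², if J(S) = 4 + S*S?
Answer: 324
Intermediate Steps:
g = 5 (g = 5*1 = 5)
J(S) = 4 + S²
(J(-3) + g)² = ((4 + (-3)²) + 5)² = ((4 + 9) + 5)² = (13 + 5)² = 18² = 324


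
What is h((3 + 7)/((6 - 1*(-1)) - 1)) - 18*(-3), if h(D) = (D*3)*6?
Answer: 84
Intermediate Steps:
h(D) = 18*D (h(D) = (3*D)*6 = 18*D)
h((3 + 7)/((6 - 1*(-1)) - 1)) - 18*(-3) = 18*((3 + 7)/((6 - 1*(-1)) - 1)) - 18*(-3) = 18*(10/((6 + 1) - 1)) + 54 = 18*(10/(7 - 1)) + 54 = 18*(10/6) + 54 = 18*(10*(⅙)) + 54 = 18*(5/3) + 54 = 30 + 54 = 84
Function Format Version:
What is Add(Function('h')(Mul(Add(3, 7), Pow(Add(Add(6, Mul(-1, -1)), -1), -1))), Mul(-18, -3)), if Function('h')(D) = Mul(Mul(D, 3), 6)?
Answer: 84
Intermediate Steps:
Function('h')(D) = Mul(18, D) (Function('h')(D) = Mul(Mul(3, D), 6) = Mul(18, D))
Add(Function('h')(Mul(Add(3, 7), Pow(Add(Add(6, Mul(-1, -1)), -1), -1))), Mul(-18, -3)) = Add(Mul(18, Mul(Add(3, 7), Pow(Add(Add(6, Mul(-1, -1)), -1), -1))), Mul(-18, -3)) = Add(Mul(18, Mul(10, Pow(Add(Add(6, 1), -1), -1))), 54) = Add(Mul(18, Mul(10, Pow(Add(7, -1), -1))), 54) = Add(Mul(18, Mul(10, Pow(6, -1))), 54) = Add(Mul(18, Mul(10, Rational(1, 6))), 54) = Add(Mul(18, Rational(5, 3)), 54) = Add(30, 54) = 84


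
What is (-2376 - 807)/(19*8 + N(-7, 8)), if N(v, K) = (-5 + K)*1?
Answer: -3183/155 ≈ -20.535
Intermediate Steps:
N(v, K) = -5 + K
(-2376 - 807)/(19*8 + N(-7, 8)) = (-2376 - 807)/(19*8 + (-5 + 8)) = -3183/(152 + 3) = -3183/155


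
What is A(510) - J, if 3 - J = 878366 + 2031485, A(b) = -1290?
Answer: 2908558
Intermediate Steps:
J = -2909848 (J = 3 - (878366 + 2031485) = 3 - 1*2909851 = 3 - 2909851 = -2909848)
A(510) - J = -1290 - 1*(-2909848) = -1290 + 2909848 = 2908558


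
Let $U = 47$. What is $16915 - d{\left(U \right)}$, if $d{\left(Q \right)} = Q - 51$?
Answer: $16919$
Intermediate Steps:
$d{\left(Q \right)} = -51 + Q$
$16915 - d{\left(U \right)} = 16915 - \left(-51 + 47\right) = 16915 - -4 = 16915 + 4 = 16919$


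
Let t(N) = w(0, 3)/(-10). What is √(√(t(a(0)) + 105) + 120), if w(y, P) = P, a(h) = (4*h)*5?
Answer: √(12000 + 10*√10470)/10 ≈ 11.412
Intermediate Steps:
a(h) = 20*h
t(N) = -3/10 (t(N) = 3/(-10) = 3*(-⅒) = -3/10)
√(√(t(a(0)) + 105) + 120) = √(√(-3/10 + 105) + 120) = √(√(1047/10) + 120) = √(√10470/10 + 120) = √(120 + √10470/10)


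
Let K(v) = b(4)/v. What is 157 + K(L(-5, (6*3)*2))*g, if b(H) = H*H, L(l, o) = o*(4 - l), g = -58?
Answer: 12485/81 ≈ 154.14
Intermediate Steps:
b(H) = H²
K(v) = 16/v (K(v) = 4²/v = 16/v)
157 + K(L(-5, (6*3)*2))*g = 157 + (16/((((6*3)*2)*(4 - 1*(-5)))))*(-58) = 157 + (16/(((18*2)*(4 + 5))))*(-58) = 157 + (16/((36*9)))*(-58) = 157 + (16/324)*(-58) = 157 + (16*(1/324))*(-58) = 157 + (4/81)*(-58) = 157 - 232/81 = 12485/81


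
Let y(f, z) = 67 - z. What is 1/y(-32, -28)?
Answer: 1/95 ≈ 0.010526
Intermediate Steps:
1/y(-32, -28) = 1/(67 - 1*(-28)) = 1/(67 + 28) = 1/95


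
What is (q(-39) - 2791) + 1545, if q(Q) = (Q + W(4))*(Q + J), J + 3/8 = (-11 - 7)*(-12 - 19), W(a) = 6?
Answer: -146885/8 ≈ -18361.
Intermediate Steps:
J = 4461/8 (J = -3/8 + (-11 - 7)*(-12 - 19) = -3/8 - 18*(-31) = -3/8 + 558 = 4461/8 ≈ 557.63)
q(Q) = (6 + Q)*(4461/8 + Q) (q(Q) = (Q + 6)*(Q + 4461/8) = (6 + Q)*(4461/8 + Q))
(q(-39) - 2791) + 1545 = ((13383/4 + (-39)**2 + (4509/8)*(-39)) - 2791) + 1545 = ((13383/4 + 1521 - 175851/8) - 2791) + 1545 = (-136917/8 - 2791) + 1545 = -159245/8 + 1545 = -146885/8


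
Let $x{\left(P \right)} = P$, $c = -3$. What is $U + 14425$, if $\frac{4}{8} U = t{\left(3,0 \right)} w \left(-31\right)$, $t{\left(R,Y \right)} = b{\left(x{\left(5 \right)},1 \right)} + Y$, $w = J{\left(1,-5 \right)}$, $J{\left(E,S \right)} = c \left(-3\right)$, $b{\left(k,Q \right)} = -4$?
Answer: $16657$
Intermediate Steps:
$J{\left(E,S \right)} = 9$ ($J{\left(E,S \right)} = \left(-3\right) \left(-3\right) = 9$)
$w = 9$
$t{\left(R,Y \right)} = -4 + Y$
$U = 2232$ ($U = 2 \left(-4 + 0\right) 9 \left(-31\right) = 2 \left(-4\right) 9 \left(-31\right) = 2 \left(\left(-36\right) \left(-31\right)\right) = 2 \cdot 1116 = 2232$)
$U + 14425 = 2232 + 14425 = 16657$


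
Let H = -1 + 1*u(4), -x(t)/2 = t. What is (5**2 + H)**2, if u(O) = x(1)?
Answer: 484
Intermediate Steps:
x(t) = -2*t
u(O) = -2 (u(O) = -2*1 = -2)
H = -3 (H = -1 + 1*(-2) = -1 - 2 = -3)
(5**2 + H)**2 = (5**2 - 3)**2 = (25 - 3)**2 = 22**2 = 484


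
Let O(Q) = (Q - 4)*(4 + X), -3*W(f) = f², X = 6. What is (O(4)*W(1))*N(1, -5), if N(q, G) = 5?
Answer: 0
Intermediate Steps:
W(f) = -f²/3
O(Q) = -40 + 10*Q (O(Q) = (Q - 4)*(4 + 6) = (-4 + Q)*10 = -40 + 10*Q)
(O(4)*W(1))*N(1, -5) = ((-40 + 10*4)*(-⅓*1²))*5 = ((-40 + 40)*(-⅓*1))*5 = (0*(-⅓))*5 = 0*5 = 0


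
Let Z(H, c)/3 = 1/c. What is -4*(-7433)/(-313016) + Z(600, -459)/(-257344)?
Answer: -146332064201/1540572099264 ≈ -0.094985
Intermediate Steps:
Z(H, c) = 3/c
-4*(-7433)/(-313016) + Z(600, -459)/(-257344) = -4*(-7433)/(-313016) + (3/(-459))/(-257344) = 29732*(-1/313016) + (3*(-1/459))*(-1/257344) = -7433/78254 - 1/153*(-1/257344) = -7433/78254 + 1/39373632 = -146332064201/1540572099264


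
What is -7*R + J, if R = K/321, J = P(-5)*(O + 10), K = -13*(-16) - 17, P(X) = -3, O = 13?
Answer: -23486/321 ≈ -73.165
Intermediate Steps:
K = 191 (K = 208 - 17 = 191)
J = -69 (J = -3*(13 + 10) = -3*23 = -69)
R = 191/321 ≈ 0.59502
-7*R + J = -7*191/321 - 69 = -1337/321 - 69 = -23486/321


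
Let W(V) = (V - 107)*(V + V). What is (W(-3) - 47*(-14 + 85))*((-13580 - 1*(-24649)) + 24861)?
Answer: -96184610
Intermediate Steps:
W(V) = 2*V*(-107 + V) (W(V) = (-107 + V)*(2*V) = 2*V*(-107 + V))
(W(-3) - 47*(-14 + 85))*((-13580 - 1*(-24649)) + 24861) = (2*(-3)*(-107 - 3) - 47*(-14 + 85))*((-13580 - 1*(-24649)) + 24861) = (2*(-3)*(-110) - 47*71)*((-13580 + 24649) + 24861) = (660 - 3337)*(11069 + 24861) = -2677*35930 = -96184610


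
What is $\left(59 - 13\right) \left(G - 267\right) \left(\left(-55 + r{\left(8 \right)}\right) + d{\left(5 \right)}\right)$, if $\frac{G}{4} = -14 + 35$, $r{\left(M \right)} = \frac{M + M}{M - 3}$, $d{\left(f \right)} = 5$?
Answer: $\frac{1969812}{5} \approx 3.9396 \cdot 10^{5}$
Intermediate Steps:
$r{\left(M \right)} = \frac{2 M}{-3 + M}$
$G = 84$ ($G = 4 \left(-14 + 35\right) = 4 \cdot 21 = 84$)
$\left(59 - 13\right) \left(G - 267\right) \left(\left(-55 + r{\left(8 \right)}\right) + d{\left(5 \right)}\right) = \left(59 - 13\right) \left(84 - 267\right) \left(\left(-55 + 2 \cdot 8 \frac{1}{-3 + 8}\right) + 5\right) = 46 \left(-183\right) \left(\left(-55 + 2 \cdot 8 \cdot \frac{1}{5}\right) + 5\right) = - 8418 \left(\left(-55 + 2 \cdot 8 \cdot \frac{1}{5}\right) + 5\right) = - 8418 \left(\left(-55 + \frac{16}{5}\right) + 5\right) = - 8418 \left(- \frac{259}{5} + 5\right) = \left(-8418\right) \left(- \frac{234}{5}\right) = \frac{1969812}{5}$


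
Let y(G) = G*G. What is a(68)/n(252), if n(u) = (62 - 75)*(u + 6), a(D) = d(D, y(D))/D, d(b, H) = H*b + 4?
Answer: -26203/19006 ≈ -1.3787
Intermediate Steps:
y(G) = G²
d(b, H) = 4 + H*b
a(D) = (4 + D³)/D (a(D) = (4 + D²*D)/D = (4 + D³)/D)
n(u) = -78 - 13*u (n(u) = -13*(6 + u) = -78 - 13*u)
a(68)/n(252) = ((4 + 68³)/68)/(-78 - 13*252) = ((4 + 314432)/68)/(-78 - 3276) = ((1/68)*314436)/(-3354) = (78609/17)*(-1/3354) = -26203/19006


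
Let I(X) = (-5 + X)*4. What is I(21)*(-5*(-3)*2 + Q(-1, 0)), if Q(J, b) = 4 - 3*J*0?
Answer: 2176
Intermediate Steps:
Q(J, b) = 4 (Q(J, b) = 4 + 0 = 4)
I(X) = -20 + 4*X
I(21)*(-5*(-3)*2 + Q(-1, 0)) = (-20 + 4*21)*(-5*(-3)*2 + 4) = (-20 + 84)*(15*2 + 4) = 64*(30 + 4) = 64*34 = 2176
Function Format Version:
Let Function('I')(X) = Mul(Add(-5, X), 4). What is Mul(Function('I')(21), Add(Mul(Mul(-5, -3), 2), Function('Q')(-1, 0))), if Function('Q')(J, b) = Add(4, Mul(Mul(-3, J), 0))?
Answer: 2176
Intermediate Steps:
Function('Q')(J, b) = 4 (Function('Q')(J, b) = Add(4, 0) = 4)
Function('I')(X) = Add(-20, Mul(4, X))
Mul(Function('I')(21), Add(Mul(Mul(-5, -3), 2), Function('Q')(-1, 0))) = Mul(Add(-20, Mul(4, 21)), Add(Mul(Mul(-5, -3), 2), 4)) = Mul(Add(-20, 84), Add(Mul(15, 2), 4)) = Mul(64, Add(30, 4)) = Mul(64, 34) = 2176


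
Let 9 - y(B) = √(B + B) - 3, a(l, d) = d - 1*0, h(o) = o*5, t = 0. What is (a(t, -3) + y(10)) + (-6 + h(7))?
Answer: 38 - 2*√5 ≈ 33.528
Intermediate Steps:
h(o) = 5*o
a(l, d) = d (a(l, d) = d + 0 = d)
y(B) = 12 - √2*√B (y(B) = 9 - (√(B + B) - 3) = 9 - (√(2*B) - 3) = 9 - (√2*√B - 3) = 9 - (-3 + √2*√B) = 9 + (3 - √2*√B) = 12 - √2*√B)
(a(t, -3) + y(10)) + (-6 + h(7)) = (-3 + (12 - √2*√10)) + (-6 + 5*7) = (-3 + (12 - 2*√5)) + (-6 + 35) = (9 - 2*√5) + 29 = 38 - 2*√5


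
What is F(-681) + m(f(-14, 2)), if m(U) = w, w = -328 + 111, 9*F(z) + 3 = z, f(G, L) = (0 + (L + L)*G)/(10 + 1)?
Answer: -293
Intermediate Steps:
f(G, L) = 2*G*L/11 (f(G, L) = (0 + (2*L)*G)/11 = (0 + 2*G*L)*(1/11) = (2*G*L)*(1/11) = 2*G*L/11)
F(z) = -⅓ + z/9
w = -217
m(U) = -217
F(-681) + m(f(-14, 2)) = (-⅓ + (⅑)*(-681)) - 217 = (-⅓ - 227/3) - 217 = -76 - 217 = -293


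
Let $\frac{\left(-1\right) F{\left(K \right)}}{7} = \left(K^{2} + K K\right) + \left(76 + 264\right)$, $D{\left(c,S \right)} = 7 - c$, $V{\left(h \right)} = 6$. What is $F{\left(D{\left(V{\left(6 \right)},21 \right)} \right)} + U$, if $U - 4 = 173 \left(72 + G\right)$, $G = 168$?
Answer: $39130$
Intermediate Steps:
$F{\left(K \right)} = -2380 - 14 K^{2}$ ($F{\left(K \right)} = - 7 \left(\left(K^{2} + K K\right) + \left(76 + 264\right)\right) = - 7 \left(\left(K^{2} + K^{2}\right) + 340\right) = - 7 \left(2 K^{2} + 340\right) = - 7 \left(340 + 2 K^{2}\right) = -2380 - 14 K^{2}$)
$U = 41524$ ($U = 4 + 173 \left(72 + 168\right) = 4 + 173 \cdot 240 = 4 + 41520 = 41524$)
$F{\left(D{\left(V{\left(6 \right)},21 \right)} \right)} + U = \left(-2380 - 14 \left(7 - 6\right)^{2}\right) + 41524 = \left(-2380 - 14 \cdot 1^{2}\right) + 41524 = \left(-2380 - 14\right) + 41524 = -2394 + 41524 = 39130$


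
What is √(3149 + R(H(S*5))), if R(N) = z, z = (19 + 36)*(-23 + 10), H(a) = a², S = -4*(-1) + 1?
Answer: √2434 ≈ 49.336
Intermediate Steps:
S = 5 (S = 4 + 1 = 5)
z = -715 (z = 55*(-13) = -715)
R(N) = -715
√(3149 + R(H(S*5))) = √(3149 - 715) = √2434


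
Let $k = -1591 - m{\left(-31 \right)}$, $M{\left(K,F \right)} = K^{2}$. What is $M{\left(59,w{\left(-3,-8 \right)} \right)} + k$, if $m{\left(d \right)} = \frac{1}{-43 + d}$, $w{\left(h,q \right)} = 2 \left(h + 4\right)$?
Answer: $\frac{139861}{74} \approx 1890.0$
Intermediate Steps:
$w{\left(h,q \right)} = 8 + 2 h$ ($w{\left(h,q \right)} = 2 \left(4 + h\right) = 8 + 2 h$)
$k = - \frac{117733}{74}$ ($k = -1591 - \frac{1}{-43 - 31} = -1591 - \frac{1}{-74} = -1591 - - \frac{1}{74} = -1591 + \frac{1}{74} = - \frac{117733}{74} \approx -1591.0$)
$M{\left(59,w{\left(-3,-8 \right)} \right)} + k = 59^{2} - \frac{117733}{74} = 3481 - \frac{117733}{74} = \frac{139861}{74}$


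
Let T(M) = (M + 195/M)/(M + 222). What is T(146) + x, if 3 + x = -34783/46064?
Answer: -518919881/154682912 ≈ -3.3547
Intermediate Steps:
T(M) = (M + 195/M)/(222 + M)
x = -172975/46064 (x = -3 - 34783/46064 = -172975/46064 ≈ -3.7551)
T(146) + x = (195 + 146²)/(146*(222 + 146)) - 172975/46064 = (1/146)*(195 + 21316)/368 - 172975/46064 = (1/146)*(1/368)*21511 - 172975/46064 = 21511/53728 - 172975/46064 = -518919881/154682912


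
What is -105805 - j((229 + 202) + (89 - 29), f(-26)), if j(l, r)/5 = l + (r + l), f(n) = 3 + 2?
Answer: -110740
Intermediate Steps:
f(n) = 5
j(l, r) = 5*r + 10*l (j(l, r) = 5*(l + (r + l)) = 5*(l + (l + r)) = 5*(r + 2*l) = 5*r + 10*l)
-105805 - j((229 + 202) + (89 - 29), f(-26)) = -105805 - (5*5 + 10*((229 + 202) + (89 - 29))) = -105805 - (25 + 10*(431 + 60)) = -105805 - (25 + 10*491) = -105805 - (25 + 4910) = -105805 - 1*4935 = -105805 - 4935 = -110740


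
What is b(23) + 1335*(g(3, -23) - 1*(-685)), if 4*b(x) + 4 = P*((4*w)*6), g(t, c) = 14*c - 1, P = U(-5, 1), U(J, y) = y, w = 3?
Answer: 483287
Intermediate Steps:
P = 1
g(t, c) = -1 + 14*c
b(x) = 17 (b(x) = -1 + (1*((4*3)*6))/4 = -1 + (1*(12*6))/4 = -1 + (1*72)/4 = -1 + (¼)*72 = -1 + 18 = 17)
b(23) + 1335*(g(3, -23) - 1*(-685)) = 17 + 1335*((-1 + 14*(-23)) - 1*(-685)) = 17 + 1335*((-1 - 322) + 685) = 17 + 1335*(-323 + 685) = 17 + 1335*362 = 17 + 483270 = 483287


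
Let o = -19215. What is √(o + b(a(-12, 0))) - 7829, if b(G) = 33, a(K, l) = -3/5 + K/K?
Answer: -7829 + I*√19182 ≈ -7829.0 + 138.5*I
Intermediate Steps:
a(K, l) = ⅖ (a(K, l) = -3*⅕ + 1 = -⅗ + 1 = ⅖)
√(o + b(a(-12, 0))) - 7829 = √(-19215 + 33) - 7829 = √(-19182) - 7829 = I*√19182 - 7829 = -7829 + I*√19182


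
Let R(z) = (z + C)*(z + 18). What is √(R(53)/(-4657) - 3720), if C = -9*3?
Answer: I*√80686651102/4657 ≈ 60.995*I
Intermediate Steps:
C = -27
R(z) = (-27 + z)*(18 + z) (R(z) = (z - 27)*(z + 18) = (-27 + z)*(18 + z))
√(R(53)/(-4657) - 3720) = √((-486 + 53² - 9*53)/(-4657) - 3720) = √((-486 + 2809 - 477)*(-1/4657) - 3720) = √(1846*(-1/4657) - 3720) = √(-1846/4657 - 3720) = √(-17325886/4657) = I*√80686651102/4657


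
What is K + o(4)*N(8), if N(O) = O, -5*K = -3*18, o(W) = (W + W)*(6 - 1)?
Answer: 1654/5 ≈ 330.80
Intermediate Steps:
o(W) = 10*W (o(W) = (2*W)*5 = 10*W)
K = 54/5 (K = -(-3)*18/5 = -⅕*(-54) = 54/5 ≈ 10.800)
K + o(4)*N(8) = 54/5 + (10*4)*8 = 54/5 + 40*8 = 54/5 + 320 = 1654/5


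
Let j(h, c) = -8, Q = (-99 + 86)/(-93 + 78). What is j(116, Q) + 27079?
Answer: 27071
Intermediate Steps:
Q = 13/15 (Q = -13/(-15) = -13*(-1/15) = 13/15 ≈ 0.86667)
j(116, Q) + 27079 = -8 + 27079 = 27071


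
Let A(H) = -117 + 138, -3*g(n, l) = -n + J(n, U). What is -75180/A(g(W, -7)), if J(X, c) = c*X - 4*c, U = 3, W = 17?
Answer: -3580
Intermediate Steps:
J(X, c) = -4*c + X*c (J(X, c) = X*c - 4*c = -4*c + X*c)
g(n, l) = 4 - 2*n/3 (g(n, l) = -(-n + 3*(-4 + n))/3 = -(-n + (-12 + 3*n))/3 = -(-12 + 2*n)/3 = 4 - 2*n/3)
A(H) = 21
-75180/A(g(W, -7)) = -75180/21 = -75180*1/21 = -3580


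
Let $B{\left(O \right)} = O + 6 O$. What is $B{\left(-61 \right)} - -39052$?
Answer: $38625$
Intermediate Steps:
$B{\left(O \right)} = 7 O$
$B{\left(-61 \right)} - -39052 = 7 \left(-61\right) - -39052 = -427 + 39052 = 38625$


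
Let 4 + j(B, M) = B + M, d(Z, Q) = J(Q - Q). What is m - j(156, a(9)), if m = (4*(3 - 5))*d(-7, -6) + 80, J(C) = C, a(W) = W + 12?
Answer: -93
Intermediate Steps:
a(W) = 12 + W
d(Z, Q) = 0 (d(Z, Q) = Q - Q = 0)
j(B, M) = -4 + B + M (j(B, M) = -4 + (B + M) = -4 + B + M)
m = 80 (m = (4*(3 - 5))*0 + 80 = (4*(-2))*0 + 80 = -8*0 + 80 = 0 + 80 = 80)
m - j(156, a(9)) = 80 - (-4 + 156 + (12 + 9)) = 80 - (-4 + 156 + 21) = 80 - 1*173 = 80 - 173 = -93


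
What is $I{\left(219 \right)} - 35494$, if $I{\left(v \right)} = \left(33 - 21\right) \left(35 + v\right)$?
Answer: $-32446$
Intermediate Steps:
$I{\left(v \right)} = 420 + 12 v$ ($I{\left(v \right)} = 12 \left(35 + v\right) = 420 + 12 v$)
$I{\left(219 \right)} - 35494 = \left(420 + 12 \cdot 219\right) - 35494 = \left(420 + 2628\right) - 35494 = 3048 - 35494 = -32446$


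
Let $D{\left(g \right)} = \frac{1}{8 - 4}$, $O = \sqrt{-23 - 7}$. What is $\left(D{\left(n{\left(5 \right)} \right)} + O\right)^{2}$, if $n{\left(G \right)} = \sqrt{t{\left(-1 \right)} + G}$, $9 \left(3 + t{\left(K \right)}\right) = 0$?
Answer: $- \frac{479}{16} + \frac{i \sqrt{30}}{2} \approx -29.938 + 2.7386 i$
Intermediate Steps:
$O = i \sqrt{30}$ ($O = \sqrt{-30} = i \sqrt{30} \approx 5.4772 i$)
$t{\left(K \right)} = -3$ ($t{\left(K \right)} = -3 + \frac{1}{9} \cdot 0 = -3 + 0 = -3$)
$n{\left(G \right)} = \sqrt{-3 + G}$
$D{\left(g \right)} = \frac{1}{4}$
$\left(D{\left(n{\left(5 \right)} \right)} + O\right)^{2} = \left(\frac{1}{4} + i \sqrt{30}\right)^{2}$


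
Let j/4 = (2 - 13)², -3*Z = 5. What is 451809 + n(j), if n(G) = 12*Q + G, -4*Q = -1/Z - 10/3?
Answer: 2261506/5 ≈ 4.5230e+5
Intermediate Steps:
Z = -5/3 (Z = -⅓*5 = -5/3 ≈ -1.6667)
Q = 41/60 (Q = -(-1/(-5/3) - 10/3)/4 = -(-1*(-⅗) - 10*⅓)/4 = -(⅗ - 10/3)/4 = -¼*(-41/15) = 41/60 ≈ 0.68333)
j = 484 (j = 4*(2 - 13)² = 4*(-11)² = 4*121 = 484)
n(G) = 41/5 + G (n(G) = 12*(41/60) + G = 41/5 + G)
451809 + n(j) = 451809 + (41/5 + 484) = 451809 + 2461/5 = 2261506/5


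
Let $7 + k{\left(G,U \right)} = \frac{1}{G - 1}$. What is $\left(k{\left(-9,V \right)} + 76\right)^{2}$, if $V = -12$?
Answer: $\frac{474721}{100} \approx 4747.2$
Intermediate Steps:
$k{\left(G,U \right)} = -7 + \frac{1}{-1 + G}$ ($k{\left(G,U \right)} = -7 + \frac{1}{G - 1} = -7 + \frac{1}{-1 + G}$)
$\left(k{\left(-9,V \right)} + 76\right)^{2} = \left(\frac{8 - -63}{-1 - 9} + 76\right)^{2} = \left(\frac{8 + 63}{-10} + 76\right)^{2} = \left(\left(- \frac{1}{10}\right) 71 + 76\right)^{2} = \left(- \frac{71}{10} + 76\right)^{2} = \left(\frac{689}{10}\right)^{2} = \frac{474721}{100}$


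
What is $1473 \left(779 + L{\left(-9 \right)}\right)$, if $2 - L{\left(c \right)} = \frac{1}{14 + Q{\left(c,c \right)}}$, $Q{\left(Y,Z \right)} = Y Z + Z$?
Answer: $\frac{98934045}{86} \approx 1.1504 \cdot 10^{6}$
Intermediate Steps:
$Q{\left(Y,Z \right)} = Z + Y Z$
$L{\left(c \right)} = 2 - \frac{1}{14 + c \left(1 + c\right)}$
$1473 \left(779 + L{\left(-9 \right)}\right) = 1473 \left(779 + \frac{27 + 2 \left(-9\right) \left(1 - 9\right)}{14 - 9 \left(1 - 9\right)}\right) = 1473 \left(779 + \frac{27 + 2 \left(-9\right) \left(-8\right)}{14 - -72}\right) = 1473 \left(779 + \frac{27 + 144}{14 + 72}\right) = 1473 \left(779 + \frac{1}{86} \cdot 171\right) = 1473 \left(779 + \frac{171}{86}\right) = 1473 \cdot \frac{67165}{86} = \frac{98934045}{86}$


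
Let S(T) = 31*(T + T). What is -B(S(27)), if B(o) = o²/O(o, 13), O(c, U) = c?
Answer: -1674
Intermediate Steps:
S(T) = 62*T (S(T) = 31*(2*T) = 62*T)
B(o) = o (B(o) = o²/o = o)
-B(S(27)) = -62*27 = -1*1674 = -1674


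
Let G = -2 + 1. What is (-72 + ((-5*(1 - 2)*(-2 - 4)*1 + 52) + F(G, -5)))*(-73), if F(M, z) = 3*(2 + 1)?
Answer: 2993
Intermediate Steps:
G = -1
F(M, z) = 9 (F(M, z) = 3*3 = 9)
(-72 + ((-5*(1 - 2)*(-2 - 4)*1 + 52) + F(G, -5)))*(-73) = (-72 + ((-5*(1 - 2)*(-2 - 4)*1 + 52) + 9))*(-73) = (-72 + ((-(-5)*(-6)*1 + 52) + 9))*(-73) = (-72 + ((-5*6*1 + 52) + 9))*(-73) = (-72 + ((-30*1 + 52) + 9))*(-73) = (-72 + ((-30 + 52) + 9))*(-73) = (-72 + (22 + 9))*(-73) = (-72 + 31)*(-73) = -41*(-73) = 2993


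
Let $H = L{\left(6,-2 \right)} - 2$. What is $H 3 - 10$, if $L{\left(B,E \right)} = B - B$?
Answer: $-16$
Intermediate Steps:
$L{\left(B,E \right)} = 0$
$H = -2$ ($H = 0 - 2 = -2$)
$H 3 - 10 = \left(-2\right) 3 - 10 = -6 - 10 = -16$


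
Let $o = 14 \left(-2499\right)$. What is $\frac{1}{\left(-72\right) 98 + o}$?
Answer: $- \frac{1}{42042} \approx -2.3786 \cdot 10^{-5}$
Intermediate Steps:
$o = -34986$
$\frac{1}{\left(-72\right) 98 + o} = \frac{1}{\left(-72\right) 98 - 34986} = \frac{1}{-7056 - 34986} = \frac{1}{-42042} = - \frac{1}{42042}$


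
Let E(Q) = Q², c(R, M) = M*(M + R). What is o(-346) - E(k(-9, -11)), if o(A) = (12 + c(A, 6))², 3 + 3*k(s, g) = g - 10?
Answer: 4112720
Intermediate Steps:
k(s, g) = -13/3 + g/3 (k(s, g) = -1 + (g - 10)/3 = -1 + (-10 + g)/3 = -1 + (-10/3 + g/3) = -13/3 + g/3)
o(A) = (48 + 6*A)² (o(A) = (12 + 6*(6 + A))² = (12 + (36 + 6*A))² = (48 + 6*A)²)
o(-346) - E(k(-9, -11)) = 36*(8 - 346)² - (-13/3 + (⅓)*(-11))² = 36*(-338)² - (-13/3 - 11/3)² = 36*114244 - 1*(-8)² = 4112784 - 1*64 = 4112784 - 64 = 4112720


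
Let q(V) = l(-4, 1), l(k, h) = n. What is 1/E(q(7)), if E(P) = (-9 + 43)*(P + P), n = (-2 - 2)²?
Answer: 1/1088 ≈ 0.00091912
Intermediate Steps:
n = 16 (n = (-4)² = 16)
l(k, h) = 16
q(V) = 16
E(P) = 68*P (E(P) = 34*(2*P) = 68*P)
1/E(q(7)) = 1/(68*16) = 1/1088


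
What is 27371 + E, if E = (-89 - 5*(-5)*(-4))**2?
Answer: 63092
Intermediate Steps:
E = 35721 (E = (-89 + 25*(-4))**2 = (-89 - 100)**2 = (-189)**2 = 35721)
27371 + E = 27371 + 35721 = 63092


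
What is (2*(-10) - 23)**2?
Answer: 1849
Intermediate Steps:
(2*(-10) - 23)**2 = (-20 - 23)**2 = (-43)**2 = 1849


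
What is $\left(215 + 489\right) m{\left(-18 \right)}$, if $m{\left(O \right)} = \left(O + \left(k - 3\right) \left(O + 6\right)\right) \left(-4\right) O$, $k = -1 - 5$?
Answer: $4561920$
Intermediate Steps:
$k = -6$
$m{\left(O \right)} = O \left(216 + 32 O\right)$ ($m{\left(O \right)} = \left(O + \left(-6 - 3\right) \left(O + 6\right)\right) \left(-4\right) O = \left(O - 9 \left(6 + O\right)\right) \left(-4\right) O = \left(O - \left(54 + 9 O\right)\right) \left(-4\right) O = \left(-54 - 8 O\right) \left(-4\right) O = \left(216 + 32 O\right) O = O \left(216 + 32 O\right)$)
$\left(215 + 489\right) m{\left(-18 \right)} = \left(215 + 489\right) 8 \left(-18\right) \left(27 + 4 \left(-18\right)\right) = 704 \cdot 8 \left(-18\right) \left(27 - 72\right) = 704 \cdot 8 \left(-18\right) \left(-45\right) = 704 \cdot 6480 = 4561920$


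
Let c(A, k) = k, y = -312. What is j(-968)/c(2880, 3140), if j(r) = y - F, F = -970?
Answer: 329/1570 ≈ 0.20955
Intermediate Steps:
j(r) = 658 (j(r) = -312 - 1*(-970) = -312 + 970 = 658)
j(-968)/c(2880, 3140) = 658/3140 = 658*(1/3140) = 329/1570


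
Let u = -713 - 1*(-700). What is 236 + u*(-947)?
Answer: 12547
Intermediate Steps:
u = -13 (u = -713 + 700 = -13)
236 + u*(-947) = 236 - 13*(-947) = 236 + 12311 = 12547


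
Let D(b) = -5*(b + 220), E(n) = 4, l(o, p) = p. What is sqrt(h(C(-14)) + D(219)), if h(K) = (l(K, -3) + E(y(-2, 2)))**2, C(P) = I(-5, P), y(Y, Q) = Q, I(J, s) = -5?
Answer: I*sqrt(2194) ≈ 46.84*I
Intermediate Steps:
C(P) = -5
D(b) = -1100 - 5*b (D(b) = -5*(220 + b) = -1100 - 5*b)
h(K) = 1 (h(K) = (-3 + 4)**2 = 1**2 = 1)
sqrt(h(C(-14)) + D(219)) = sqrt(1 + (-1100 - 5*219)) = sqrt(1 + (-1100 - 1095)) = sqrt(1 - 2195) = sqrt(-2194) = I*sqrt(2194)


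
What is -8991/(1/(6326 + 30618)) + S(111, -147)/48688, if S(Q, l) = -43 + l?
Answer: -8086188341471/24344 ≈ -3.3216e+8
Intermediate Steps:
-8991/(1/(6326 + 30618)) + S(111, -147)/48688 = -8991/(1/(6326 + 30618)) + (-43 - 147)/48688 = -8991/(1/36944) - 190*1/48688 = -8991/1/36944 - 95/24344 = -8991*36944 - 95/24344 = -332163504 - 95/24344 = -8086188341471/24344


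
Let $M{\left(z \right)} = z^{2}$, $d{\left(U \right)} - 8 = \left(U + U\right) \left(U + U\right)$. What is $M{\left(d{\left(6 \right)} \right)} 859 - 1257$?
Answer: $19845079$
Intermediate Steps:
$d{\left(U \right)} = 8 + 4 U^{2}$ ($d{\left(U \right)} = 8 + \left(U + U\right) \left(U + U\right) = 8 + 2 U 2 U = 8 + 4 U^{2}$)
$M{\left(d{\left(6 \right)} \right)} 859 - 1257 = \left(8 + 4 \cdot 6^{2}\right)^{2} \cdot 859 - 1257 = \left(8 + 4 \cdot 36\right)^{2} \cdot 859 - 1257 = \left(8 + 144\right)^{2} \cdot 859 - 1257 = 152^{2} \cdot 859 - 1257 = 23104 \cdot 859 - 1257 = 19846336 - 1257 = 19845079$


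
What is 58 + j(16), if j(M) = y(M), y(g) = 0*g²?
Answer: 58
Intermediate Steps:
y(g) = 0
j(M) = 0
58 + j(16) = 58 + 0 = 58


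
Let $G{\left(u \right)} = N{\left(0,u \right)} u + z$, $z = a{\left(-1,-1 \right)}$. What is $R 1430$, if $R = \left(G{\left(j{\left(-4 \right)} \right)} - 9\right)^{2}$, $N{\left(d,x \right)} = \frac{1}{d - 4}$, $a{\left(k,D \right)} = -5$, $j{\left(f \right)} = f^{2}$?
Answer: $463320$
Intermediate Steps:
$z = -5$
$N{\left(d,x \right)} = \frac{1}{-4 + d}$
$G{\left(u \right)} = -5 - \frac{u}{4}$ ($G{\left(u \right)} = \frac{u}{-4 + 0} - 5 = \frac{u}{-4} - 5 = - \frac{u}{4} - 5 = -5 - \frac{u}{4}$)
$R = 324$ ($R = \left(\left(-5 - \frac{\left(-4\right)^{2}}{4}\right) - 9\right)^{2} = \left(\left(-5 - 4\right) - 9\right)^{2} = \left(-9 - 9\right)^{2} = \left(-18\right)^{2} = 324$)
$R 1430 = 324 \cdot 1430 = 463320$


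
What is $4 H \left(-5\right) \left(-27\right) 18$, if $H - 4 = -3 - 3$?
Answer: $-19440$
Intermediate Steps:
$H = -2$ ($H = 4 - 6 = -2$)
$4 H \left(-5\right) \left(-27\right) 18 = 4 \left(-2\right) \left(-5\right) \left(-27\right) 18 = \left(-8\right) \left(-5\right) \left(-27\right) 18 = 40 \left(-27\right) 18 = \left(-1080\right) 18 = -19440$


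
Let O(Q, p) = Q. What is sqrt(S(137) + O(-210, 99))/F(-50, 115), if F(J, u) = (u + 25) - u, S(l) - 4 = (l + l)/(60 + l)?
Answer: 2*I*sqrt(1985169)/4925 ≈ 0.57217*I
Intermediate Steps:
S(l) = 4 + 2*l/(60 + l) (S(l) = 4 + (l + l)/(60 + l) = 4 + (2*l)/(60 + l) = 4 + 2*l/(60 + l))
F(J, u) = 25 (F(J, u) = (25 + u) - u = 25)
sqrt(S(137) + O(-210, 99))/F(-50, 115) = sqrt(6*(40 + 137)/(60 + 137) - 210)/25 = sqrt(6*177/197 - 210)*(1/25) = sqrt(6*(1/197)*177 - 210)*(1/25) = sqrt(1062/197 - 210)*(1/25) = sqrt(-40308/197)*(1/25) = (2*I*sqrt(1985169)/197)*(1/25) = 2*I*sqrt(1985169)/4925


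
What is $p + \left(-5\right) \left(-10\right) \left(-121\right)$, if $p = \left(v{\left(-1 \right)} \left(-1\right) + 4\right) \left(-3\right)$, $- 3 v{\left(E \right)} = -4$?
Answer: $-6058$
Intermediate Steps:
$v{\left(E \right)} = \frac{4}{3}$ ($v{\left(E \right)} = \left(- \frac{1}{3}\right) \left(-4\right) = \frac{4}{3}$)
$p = -8$ ($p = \left(\frac{4}{3} \left(-1\right) + 4\right) \left(-3\right) = \left(- \frac{4}{3} + 4\right) \left(-3\right) = \frac{8}{3} \left(-3\right) = -8$)
$p + \left(-5\right) \left(-10\right) \left(-121\right) = -8 + \left(-5\right) \left(-10\right) \left(-121\right) = -8 + 50 \left(-121\right) = -8 - 6050 = -6058$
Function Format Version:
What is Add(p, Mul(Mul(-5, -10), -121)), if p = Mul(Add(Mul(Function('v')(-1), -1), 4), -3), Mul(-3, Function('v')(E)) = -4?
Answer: -6058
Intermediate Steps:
Function('v')(E) = Rational(4, 3) (Function('v')(E) = Mul(Rational(-1, 3), -4) = Rational(4, 3))
p = -8 (p = Mul(Add(Mul(Rational(4, 3), -1), 4), -3) = Mul(Add(Rational(-4, 3), 4), -3) = Mul(Rational(8, 3), -3) = -8)
Add(p, Mul(Mul(-5, -10), -121)) = Add(-8, Mul(Mul(-5, -10), -121)) = Add(-8, Mul(50, -121)) = Add(-8, -6050) = -6058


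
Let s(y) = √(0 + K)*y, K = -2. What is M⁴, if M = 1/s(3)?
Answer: 1/324 ≈ 0.0030864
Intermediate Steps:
s(y) = I*y*√2 (s(y) = √(0 - 2)*y = √(-2)*y = (I*√2)*y = I*y*√2)
M = -I*√2/6 (M = 1/(I*3*√2) = 1/(3*I*√2) = -I*√2/6 ≈ -0.2357*I)
M⁴ = (-I*√2/6)⁴ = 1/324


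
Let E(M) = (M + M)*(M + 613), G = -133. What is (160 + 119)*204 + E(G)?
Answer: -70764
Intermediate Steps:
E(M) = 2*M*(613 + M) (E(M) = (2*M)*(613 + M) = 2*M*(613 + M))
(160 + 119)*204 + E(G) = (160 + 119)*204 + 2*(-133)*(613 - 133) = 279*204 + 2*(-133)*480 = 56916 - 127680 = -70764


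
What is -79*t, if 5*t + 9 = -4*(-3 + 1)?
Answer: 79/5 ≈ 15.800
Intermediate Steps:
t = -⅕ (t = -9/5 + (-4*(-3 + 1))/5 = -9/5 + (-4*(-2))/5 = -9/5 + (⅕)*8 = -9/5 + 8/5 = -⅕ ≈ -0.20000)
-79*t = -79*(-⅕) = 79/5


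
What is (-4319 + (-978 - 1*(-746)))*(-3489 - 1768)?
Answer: 23924607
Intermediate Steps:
(-4319 + (-978 - 1*(-746)))*(-3489 - 1768) = (-4319 + (-978 + 746))*(-5257) = (-4319 - 232)*(-5257) = -4551*(-5257) = 23924607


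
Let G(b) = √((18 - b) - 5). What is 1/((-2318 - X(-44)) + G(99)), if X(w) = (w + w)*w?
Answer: -3095/19158093 - I*√86/38316186 ≈ -0.00016155 - 2.4203e-7*I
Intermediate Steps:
X(w) = 2*w² (X(w) = (2*w)*w = 2*w²)
G(b) = √(13 - b)
1/((-2318 - X(-44)) + G(99)) = 1/((-2318 - 2*(-44)²) + √(13 - 1*99)) = 1/((-2318 - 2*1936) + √(13 - 99)) = 1/((-2318 - 1*3872) + √(-86)) = 1/((-2318 - 3872) + I*√86) = 1/(-6190 + I*√86)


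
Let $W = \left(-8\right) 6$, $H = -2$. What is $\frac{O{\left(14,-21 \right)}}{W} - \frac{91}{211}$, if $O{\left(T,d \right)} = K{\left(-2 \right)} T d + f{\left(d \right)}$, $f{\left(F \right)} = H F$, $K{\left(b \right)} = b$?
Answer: $- \frac{22883}{1688} \approx -13.556$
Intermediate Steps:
$W = -48$
$f{\left(F \right)} = - 2 F$
$O{\left(T,d \right)} = - 2 d - 2 T d$ ($O{\left(T,d \right)} = - 2 T d - 2 d = - 2 d - 2 T d$)
$\frac{O{\left(14,-21 \right)}}{W} - \frac{91}{211} = \frac{2 \left(-21\right) \left(-1 - 14\right)}{-48} - \frac{91}{211} = 2 \left(-21\right) \left(-1 - 14\right) \left(- \frac{1}{48}\right) - \frac{91}{211} = 2 \left(-21\right) \left(-15\right) \left(- \frac{1}{48}\right) - \frac{91}{211} = 630 \left(- \frac{1}{48}\right) - \frac{91}{211} = - \frac{105}{8} - \frac{91}{211} = - \frac{22883}{1688}$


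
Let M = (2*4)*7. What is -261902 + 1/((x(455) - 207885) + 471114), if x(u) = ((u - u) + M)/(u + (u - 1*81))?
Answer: -57151441757265/218216897 ≈ -2.6190e+5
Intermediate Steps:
M = 56 (M = 8*7 = 56)
x(u) = 56/(-81 + 2*u) (x(u) = ((u - u) + 56)/(u + (u - 1*81)) = (0 + 56)/(u + (u - 81)) = 56/(u + (-81 + u)) = 56/(-81 + 2*u))
-261902 + 1/((x(455) - 207885) + 471114) = -261902 + 1/((56/(-81 + 2*455) - 207885) + 471114) = -261902 + 1/((56/(-81 + 910) - 207885) + 471114) = -261902 + 1/((56/829 - 207885) + 471114) = -261902 + 1/(-172336609/829 + 471114) = -261902 + 1/(218216897/829) = -261902 + 829/218216897 = -57151441757265/218216897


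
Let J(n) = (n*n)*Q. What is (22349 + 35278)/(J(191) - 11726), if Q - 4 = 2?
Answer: 57627/207160 ≈ 0.27818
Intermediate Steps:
Q = 6 (Q = 4 + 2 = 6)
J(n) = 6*n² (J(n) = (n*n)*6 = n²*6 = 6*n²)
(22349 + 35278)/(J(191) - 11726) = (22349 + 35278)/(6*191² - 11726) = 57627/(6*36481 - 11726) = 57627/(218886 - 11726) = 57627/207160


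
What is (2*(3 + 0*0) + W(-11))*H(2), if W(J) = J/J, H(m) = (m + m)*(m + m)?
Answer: 112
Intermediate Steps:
H(m) = 4*m² (H(m) = (2*m)*(2*m) = 4*m²)
W(J) = 1
(2*(3 + 0*0) + W(-11))*H(2) = (2*(3 + 0*0) + 1)*(4*2²) = (2*(3 + 0) + 1)*(4*4) = (2*3 + 1)*16 = (6 + 1)*16 = 7*16 = 112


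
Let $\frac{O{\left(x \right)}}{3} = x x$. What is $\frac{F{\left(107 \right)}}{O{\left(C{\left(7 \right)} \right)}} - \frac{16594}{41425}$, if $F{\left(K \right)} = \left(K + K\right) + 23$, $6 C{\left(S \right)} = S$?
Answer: $\frac{116999594}{2029825} \approx 57.64$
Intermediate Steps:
$C{\left(S \right)} = \frac{S}{6}$
$O{\left(x \right)} = 3 x^{2}$ ($O{\left(x \right)} = 3 x x = 3 x^{2}$)
$F{\left(K \right)} = 23 + 2 K$ ($F{\left(K \right)} = 2 K + 23 = 23 + 2 K$)
$\frac{F{\left(107 \right)}}{O{\left(C{\left(7 \right)} \right)}} - \frac{16594}{41425} = \frac{23 + 2 \cdot 107}{3 \left(\frac{1}{6} \cdot 7\right)^{2}} - \frac{16594}{41425} = \frac{23 + 214}{3 \left(\frac{7}{6}\right)^{2}} - \frac{16594}{41425} = \frac{237}{3 \cdot \frac{49}{36}} - \frac{16594}{41425} = \frac{237}{\frac{49}{12}} - \frac{16594}{41425} = 237 \cdot \frac{12}{49} - \frac{16594}{41425} = \frac{2844}{49} - \frac{16594}{41425} = \frac{116999594}{2029825}$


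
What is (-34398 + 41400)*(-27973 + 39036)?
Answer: 77463126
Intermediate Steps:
(-34398 + 41400)*(-27973 + 39036) = 7002*11063 = 77463126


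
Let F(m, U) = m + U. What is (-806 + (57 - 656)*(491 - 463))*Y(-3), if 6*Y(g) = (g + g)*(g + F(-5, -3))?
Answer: -193358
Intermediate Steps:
F(m, U) = U + m
Y(g) = g*(-8 + g)/3 (Y(g) = ((g + g)*(g + (-3 - 5)))/6 = ((2*g)*(g - 8))/6 = ((2*g)*(-8 + g))/6 = (2*g*(-8 + g))/6 = g*(-8 + g)/3)
(-806 + (57 - 656)*(491 - 463))*Y(-3) = (-806 + (57 - 656)*(491 - 463))*((⅓)*(-3)*(-8 - 3)) = (-806 - 599*28)*((⅓)*(-3)*(-11)) = (-806 - 16772)*11 = -17578*11 = -193358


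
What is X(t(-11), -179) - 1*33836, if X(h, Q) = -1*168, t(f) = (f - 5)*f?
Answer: -34004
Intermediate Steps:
t(f) = f*(-5 + f) (t(f) = (-5 + f)*f = f*(-5 + f))
X(h, Q) = -168
X(t(-11), -179) - 1*33836 = -168 - 1*33836 = -168 - 33836 = -34004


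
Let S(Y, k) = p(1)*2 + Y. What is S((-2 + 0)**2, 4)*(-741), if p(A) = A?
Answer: -4446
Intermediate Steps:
S(Y, k) = 2 + Y (S(Y, k) = 1*2 + Y = 2 + Y)
S((-2 + 0)**2, 4)*(-741) = (2 + (-2 + 0)**2)*(-741) = (2 + (-2)**2)*(-741) = (2 + 4)*(-741) = 6*(-741) = -4446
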